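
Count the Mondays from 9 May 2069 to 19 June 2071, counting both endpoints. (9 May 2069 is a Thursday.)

110

9 May 2069 is a Thursday; the first Monday on or after it is 13 May 2069 (4 days later).
From 13 May 2069 to 19 June 2071: 232 + 365 + 170 = 767 days (rest of 2069, 2070, to 19 June 2071 in 2071).
767 ÷ 7 = 109 full weeks with remainder 4, so 109 more Mondays after the first → 110.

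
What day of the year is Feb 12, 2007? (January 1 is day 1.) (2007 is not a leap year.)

43

Days in months before Feb: 31 = 31.
Plus 12 days into Feb → day 43.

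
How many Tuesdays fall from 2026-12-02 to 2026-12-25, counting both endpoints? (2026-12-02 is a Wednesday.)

3

2026-12-02 is a Wednesday; the first Tuesday on or after it is 2026-12-08 (6 days later).
From 2026-12-08 to 2026-12-25 is 25 − 8 = 17 days.
17 ÷ 7 = 2 full weeks with remainder 3, so 2 more Tuesdays after the first → 3.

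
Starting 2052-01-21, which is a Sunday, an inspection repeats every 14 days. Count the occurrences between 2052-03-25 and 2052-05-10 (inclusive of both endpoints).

Occurrences land 14·i days after 2052-01-21 for i = 0, 1, 2, …
2052-03-25 is 64 days after the start; 64 ÷ 14 = 4 remainder 8; since the remainder is 8, round up to i = 5. First occurrence in the window: #6 on 2052-03-31 (5×14 = 70 days in).
2052-05-10 is 110 days after the start; 110 ÷ 14 = 7 remainder 12. Last occurrence in the window: #8 on 2052-04-28.
Occurrences #6 through #8: 3 in total.

3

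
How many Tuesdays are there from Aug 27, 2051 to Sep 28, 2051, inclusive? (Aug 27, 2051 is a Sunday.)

Aug 27, 2051 is a Sunday; the first Tuesday on or after it is Aug 29, 2051 (2 days later).
From Aug 29, 2051 to Sep 28, 2051: 2 + 28 = 30 days (rest of Aug, Sep).
30 ÷ 7 = 4 full weeks with remainder 2, so 4 more Tuesdays after the first → 5.

5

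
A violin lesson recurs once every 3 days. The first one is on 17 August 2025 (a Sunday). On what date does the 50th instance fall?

11 January 2026

The 50th occurrence is 49 intervals after the first: 49 × 3 = 147 days after 17 August 2025.
August has 31 days — 14 days to the end of August leaves 133.
September has 30 days (103 left).
October has 31 days (72 left).
November has 30 days (42 left).
December has 31 days (11 left).
11 days into January → 11 January 2026.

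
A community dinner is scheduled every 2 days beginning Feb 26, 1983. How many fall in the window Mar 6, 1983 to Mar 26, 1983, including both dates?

Occurrences land 2·i days after Feb 26, 1983 for i = 0, 1, 2, …
Mar 6, 1983 is 8 days after the start; 8 ÷ 2 = 4 remainder 0. First occurrence in the window: #5 on Mar 6, 1983 (4×2 = 8 days in).
Mar 26, 1983 is 28 days after the start; 28 ÷ 2 = 14 remainder 0. Last occurrence in the window: #15 on Mar 26, 1983.
Occurrences #5 through #15: 11 in total.

11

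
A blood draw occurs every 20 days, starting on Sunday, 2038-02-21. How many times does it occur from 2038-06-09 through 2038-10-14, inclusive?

Occurrences land 20·i days after 2038-02-21 for i = 0, 1, 2, …
2038-06-09 is 108 days after the start; 108 ÷ 20 = 5 remainder 8; since the remainder is 8, round up to i = 6. First occurrence in the window: #7 on 2038-06-21 (6×20 = 120 days in).
2038-10-14 is 235 days after the start; 235 ÷ 20 = 11 remainder 15. Last occurrence in the window: #12 on 2038-09-29.
Occurrences #7 through #12: 6 in total.

6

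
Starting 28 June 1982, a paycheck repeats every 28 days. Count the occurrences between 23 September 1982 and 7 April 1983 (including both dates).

7

Occurrences land 28·i days after 28 June 1982 for i = 0, 1, 2, …
23 September 1982 is 87 days after the start; 87 ÷ 28 = 3 remainder 3; since the remainder is 3, round up to i = 4. First occurrence in the window: #5 on 18 October 1982 (4×28 = 112 days in).
7 April 1983 is 283 days after the start; 283 ÷ 28 = 10 remainder 3. Last occurrence in the window: #11 on 4 April 1983.
Occurrences #5 through #11: 7 in total.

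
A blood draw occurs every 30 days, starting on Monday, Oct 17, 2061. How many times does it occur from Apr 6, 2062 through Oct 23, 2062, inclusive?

7

Occurrences land 30·i days after Oct 17, 2061 for i = 0, 1, 2, …
Apr 6, 2062 is 171 days after the start; 171 ÷ 30 = 5 remainder 21; since the remainder is 21, round up to i = 6. First occurrence in the window: #7 on Apr 15, 2062 (6×30 = 180 days in).
Oct 23, 2062 is 371 days after the start; 371 ÷ 30 = 12 remainder 11. Last occurrence in the window: #13 on Oct 12, 2062.
Occurrences #7 through #13: 7 in total.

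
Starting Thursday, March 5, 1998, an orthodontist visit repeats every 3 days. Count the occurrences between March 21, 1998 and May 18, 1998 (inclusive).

Occurrences land 3·i days after March 5, 1998 for i = 0, 1, 2, …
March 21, 1998 is 16 days after the start; 16 ÷ 3 = 5 remainder 1; since the remainder is 1, round up to i = 6. First occurrence in the window: #7 on March 23, 1998 (6×3 = 18 days in).
May 18, 1998 is 74 days after the start; 74 ÷ 3 = 24 remainder 2. Last occurrence in the window: #25 on May 16, 1998.
Occurrences #7 through #25: 19 in total.

19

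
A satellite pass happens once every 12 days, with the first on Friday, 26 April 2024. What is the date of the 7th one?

7 July 2024

The 7th occurrence is 6 intervals after the first: 6 × 12 = 72 days after 26 April 2024.
April has 30 days — 4 days to the end of April leaves 68.
May has 31 days (37 left).
June has 30 days (7 left).
7 days into July → 7 July 2024.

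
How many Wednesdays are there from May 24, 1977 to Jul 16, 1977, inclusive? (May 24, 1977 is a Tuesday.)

May 24, 1977 is a Tuesday; the first Wednesday on or after it is May 25, 1977 (1 day later).
From May 25, 1977 to Jul 16, 1977: 6 + 30 + 16 = 52 days (rest of May, Jun, Jul).
52 ÷ 7 = 7 full weeks with remainder 3, so 7 more Wednesdays after the first → 8.

8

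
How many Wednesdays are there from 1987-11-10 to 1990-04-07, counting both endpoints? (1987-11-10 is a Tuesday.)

1987-11-10 is a Tuesday; the first Wednesday on or after it is 1987-11-11 (1 day later).
From 1987-11-11 to 1990-04-07: 50 + 366 + 365 + 97 = 878 days (rest of 1987, 1988, 1989, to 1990-04-07 in 1990).
878 ÷ 7 = 125 full weeks with remainder 3, so 125 more Wednesdays after the first → 126.

126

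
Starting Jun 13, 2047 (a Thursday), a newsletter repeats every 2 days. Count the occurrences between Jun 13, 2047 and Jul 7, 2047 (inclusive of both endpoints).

13

Occurrences land 2·i days after Jun 13, 2047 for i = 0, 1, 2, …
The window opens on the start date, so the first occurrence inside is #1 on Jun 13, 2047.
Jul 7, 2047 is 24 days after the start; 24 ÷ 2 = 12 remainder 0. Last occurrence in the window: #13 on Jul 7, 2047.
Occurrences #1 through #13: 13 in total.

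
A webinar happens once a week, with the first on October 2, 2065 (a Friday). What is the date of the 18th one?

The 18th occurrence is 17 intervals after the first: 17 × 7 = 119 days after October 2, 2065.
October has 31 days — 29 days to the end of October leaves 90.
November has 30 days (60 left).
December has 31 days (29 left).
29 days into January → January 29, 2066.

January 29, 2066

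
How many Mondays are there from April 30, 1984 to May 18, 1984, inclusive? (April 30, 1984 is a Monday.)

April 30, 1984 is a Monday; the first Monday on or after it is April 30, 1984.
From April 30, 1984 to May 18, 1984: 0 + 18 = 18 days (rest of April, May).
18 ÷ 7 = 2 full weeks with remainder 4, so 2 more Mondays after the first → 3.

3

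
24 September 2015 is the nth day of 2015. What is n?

Days in months before September: 31 + 28 + 31 + 30 + 31 + 30 + 31 + 31 = 243.
Plus 24 days into September → day 267.

267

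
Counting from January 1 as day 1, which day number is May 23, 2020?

Days in months before May: 31 + 29 + 31 + 30 = 121.
Plus 23 days into May → day 144.

144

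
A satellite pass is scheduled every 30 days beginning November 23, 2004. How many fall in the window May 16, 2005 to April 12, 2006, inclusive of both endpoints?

Occurrences land 30·i days after November 23, 2004 for i = 0, 1, 2, …
May 16, 2005 is 174 days after the start; 174 ÷ 30 = 5 remainder 24; since the remainder is 24, round up to i = 6. First occurrence in the window: #7 on May 22, 2005 (6×30 = 180 days in).
April 12, 2006 is 505 days after the start; 505 ÷ 30 = 16 remainder 25. Last occurrence in the window: #17 on March 18, 2006.
Occurrences #7 through #17: 11 in total.

11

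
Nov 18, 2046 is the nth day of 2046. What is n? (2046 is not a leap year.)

322

Days in months before Nov: 31 + 28 + 31 + 30 + 31 + 30 + 31 + 31 + 30 + 31 = 304.
Plus 18 days into Nov → day 322.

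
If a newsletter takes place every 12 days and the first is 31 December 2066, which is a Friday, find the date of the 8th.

25 March 2067

The 8th occurrence is 7 intervals after the first: 7 × 12 = 84 days after 31 December 2066.
December has 31 days — 0 days to the end of December leaves 84.
January has 31 days (53 left).
February has 28 days (25 left).
25 days into March → 25 March 2067.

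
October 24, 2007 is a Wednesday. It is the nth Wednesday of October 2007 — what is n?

4th

Day 24 falls in week ⌈24/7⌉ of the month.
Days 1–7 hold the 1st Wednesday, 8–14 the 2nd, 15–21 the 3rd, 22–28 the 4th, 29–31 the 5th.
24 is in the range for the 4th.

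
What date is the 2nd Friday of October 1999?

October 1999 begins on a Friday, so the first Friday is October 1.
The 2nd Friday is 1 weeks later: 1 + 7 = 8.

1999-10-08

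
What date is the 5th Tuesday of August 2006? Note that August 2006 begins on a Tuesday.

August 2006 begins on a Tuesday, so the first Tuesday is August 1.
The 5th Tuesday is 4 weeks later: 1 + 28 = 29.

29 August 2006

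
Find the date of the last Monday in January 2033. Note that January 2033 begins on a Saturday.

January 2033 begins on a Saturday, so the first Monday is January 3 (2 days later).
January 2033 has 31 days. Adding weeks: 3, 10, 17, 24, 31 — the last one ≤ 31 is the 31st.

2033-01-31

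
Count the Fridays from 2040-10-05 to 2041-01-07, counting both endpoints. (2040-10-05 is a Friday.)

2040-10-05 is a Friday; the first Friday on or after it is 2040-10-05.
From 2040-10-05 to 2041-01-07: 26 + 30 + 31 + 7 = 94 days (rest of October, November, December, January).
94 ÷ 7 = 13 full weeks with remainder 3, so 13 more Fridays after the first → 14.

14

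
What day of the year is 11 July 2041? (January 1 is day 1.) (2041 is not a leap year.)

192

Days in months before July: 31 + 28 + 31 + 30 + 31 + 30 = 181.
Plus 11 days into July → day 192.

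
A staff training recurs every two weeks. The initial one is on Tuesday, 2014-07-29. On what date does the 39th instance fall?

The 39th occurrence is 38 intervals after the first: 38 × 14 = 532 days after 2014-07-29.
July has 31 days — 2 days to the end of July leaves 530.
From end of July to end of 2014 is 153 days (377 left).
2015 has 365 days (12 left).
12 days into January → 2016-01-12.

2016-01-12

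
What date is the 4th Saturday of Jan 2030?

Jan 2030 begins on a Tuesday, so the first Saturday is Jan 5 (4 days later).
The 4th Saturday is 3 weeks later: 5 + 21 = 26.

Jan 26, 2030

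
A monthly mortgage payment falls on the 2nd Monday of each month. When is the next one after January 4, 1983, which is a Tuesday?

January 10, 1983

January 1983 starts on a Saturday; its first Monday is the 3rd, so the 2nd Monday is the 10th — January 10, 1983.
January 10, 1983 is after January 4, 1983, so that is the next one.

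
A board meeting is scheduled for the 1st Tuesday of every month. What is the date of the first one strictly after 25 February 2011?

1 March 2011

February 2011 starts on a Tuesday, so its 1st Tuesday is 1 February 2011.
That is not after 25 February 2011, so look at March 2011.
March 2011 starts on a Tuesday, so its 1st Tuesday is 1 March 2011.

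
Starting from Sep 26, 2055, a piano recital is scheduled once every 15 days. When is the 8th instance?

The 8th occurrence is 7 intervals after the first: 7 × 15 = 105 days after Sep 26, 2055.
Sep has 30 days — 4 days to the end of Sep leaves 101.
Oct has 31 days (70 left).
Nov has 30 days (40 left).
Dec has 31 days (9 left).
9 days into Jan → Jan 9, 2056.

Jan 9, 2056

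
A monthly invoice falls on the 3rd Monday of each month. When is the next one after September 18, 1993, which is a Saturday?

September 20, 1993

September 1993 starts on a Wednesday; its first Monday is the 6th, so the 3rd Monday is the 20th — September 20, 1993.
September 20, 1993 is after September 18, 1993, so that is the next one.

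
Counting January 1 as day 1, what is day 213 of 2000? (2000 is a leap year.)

January has 31 days (213 − 31 = 182 remain).
February has 29 days (182 − 29 = 153 remain).
March has 31 days (153 − 31 = 122 remain).
April has 30 days (122 − 30 = 92 remain).
May has 31 days (92 − 31 = 61 remain).
June has 30 days (61 − 30 = 31 remain).
31 into July → July 31.

July 31, 2000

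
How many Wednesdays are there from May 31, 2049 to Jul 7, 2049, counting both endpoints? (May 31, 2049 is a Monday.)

6

May 31, 2049 is a Monday; the first Wednesday on or after it is Jun 2, 2049 (2 days later).
From Jun 2, 2049 to Jul 7, 2049: 28 + 7 = 35 days (rest of Jun, Jul).
35 ÷ 7 = 5 full weeks with remainder 0, so 5 more Wednesdays after the first → 6.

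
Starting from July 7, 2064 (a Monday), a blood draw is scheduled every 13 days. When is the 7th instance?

September 23, 2064

The 7th occurrence is 6 intervals after the first: 6 × 13 = 78 days after July 7, 2064.
July has 31 days — 24 days to the end of July leaves 54.
August has 31 days (23 left).
23 days into September → September 23, 2064.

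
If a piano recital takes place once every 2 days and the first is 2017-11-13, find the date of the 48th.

The 48th occurrence is 47 intervals after the first: 47 × 2 = 94 days after 2017-11-13.
November has 30 days — 17 days to the end of November leaves 77.
December has 31 days (46 left).
January has 31 days (15 left).
15 days into February → 2018-02-15.

2018-02-15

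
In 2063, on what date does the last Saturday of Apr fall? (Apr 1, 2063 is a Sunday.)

Apr 28, 2063

Apr 2063 begins on a Sunday, so the first Saturday is Apr 7 (6 days later).
Apr 2063 has 30 days. Adding weeks: 7, 14, 21, 28 — the last one ≤ 30 is the 28th.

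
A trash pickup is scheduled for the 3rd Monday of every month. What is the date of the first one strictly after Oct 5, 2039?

Oct 2039 starts on a Saturday; its first Monday is the 3rd, so the 3rd Monday is the 17th — Oct 17, 2039.
Oct 17, 2039 is after Oct 5, 2039, so that is the next one.

Oct 17, 2039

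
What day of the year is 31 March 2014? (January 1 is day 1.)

Days in months before March: 31 + 28 = 59.
Plus 31 days into March → day 90.

90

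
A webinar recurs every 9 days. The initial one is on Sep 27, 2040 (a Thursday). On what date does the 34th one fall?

Jul 21, 2041

The 34th occurrence is 33 intervals after the first: 33 × 9 = 297 days after Sep 27, 2040.
Sep has 30 days — 3 days to the end of Sep leaves 294.
Oct has 31 days (263 left).
Nov has 30 days (233 left).
Dec has 31 days (202 left).
Jan has 31 days (171 left).
Feb has 28 days (143 left).
Mar has 31 days (112 left).
Apr has 30 days (82 left).
May has 31 days (51 left).
Jun has 30 days (21 left).
21 days into Jul → Jul 21, 2041.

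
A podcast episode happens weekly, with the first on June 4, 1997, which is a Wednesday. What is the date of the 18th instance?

The 18th occurrence is 17 intervals after the first: 17 × 7 = 119 days after June 4, 1997.
June has 30 days — 26 days to the end of June leaves 93.
July has 31 days (62 left).
August has 31 days (31 left).
September has 30 days (1 left).
1 day into October → October 1, 1997.

October 1, 1997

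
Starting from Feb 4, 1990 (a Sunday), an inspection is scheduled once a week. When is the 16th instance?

May 20, 1990

The 16th occurrence is 15 intervals after the first: 15 × 7 = 105 days after Feb 4, 1990.
Feb has 28 days — 24 days to the end of Feb leaves 81.
Mar has 31 days (50 left).
Apr has 30 days (20 left).
20 days into May → May 20, 1990.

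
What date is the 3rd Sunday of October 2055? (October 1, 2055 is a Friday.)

October 2055 begins on a Friday, so the first Sunday is October 3 (2 days later).
The 3rd Sunday is 2 weeks later: 3 + 14 = 17.

17 October 2055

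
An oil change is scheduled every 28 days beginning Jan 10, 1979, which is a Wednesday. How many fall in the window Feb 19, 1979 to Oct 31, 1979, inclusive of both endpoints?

Occurrences land 28·i days after Jan 10, 1979 for i = 0, 1, 2, …
Feb 19, 1979 is 40 days after the start; 40 ÷ 28 = 1 remainder 12; since the remainder is 12, round up to i = 2. First occurrence in the window: #3 on Mar 7, 1979 (2×28 = 56 days in).
Oct 31, 1979 is 294 days after the start; 294 ÷ 28 = 10 remainder 14. Last occurrence in the window: #11 on Oct 17, 1979.
Occurrences #3 through #11: 9 in total.

9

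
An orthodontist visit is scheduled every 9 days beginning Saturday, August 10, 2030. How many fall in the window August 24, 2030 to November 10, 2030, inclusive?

Occurrences land 9·i days after August 10, 2030 for i = 0, 1, 2, …
August 24, 2030 is 14 days after the start; 14 ÷ 9 = 1 remainder 5; since the remainder is 5, round up to i = 2. First occurrence in the window: #3 on August 28, 2030 (2×9 = 18 days in).
November 10, 2030 is 92 days after the start; 92 ÷ 9 = 10 remainder 2. Last occurrence in the window: #11 on November 8, 2030.
Occurrences #3 through #11: 9 in total.

9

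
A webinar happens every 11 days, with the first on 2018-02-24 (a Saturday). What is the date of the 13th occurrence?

The 13th occurrence is 12 intervals after the first: 12 × 11 = 132 days after 2018-02-24.
February has 28 days — 4 days to the end of February leaves 128.
March has 31 days (97 left).
April has 30 days (67 left).
May has 31 days (36 left).
June has 30 days (6 left).
6 days into July → 2018-07-06.

2018-07-06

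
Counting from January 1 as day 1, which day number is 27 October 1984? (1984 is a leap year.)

Days in months before October: 31 + 29 + 31 + 30 + 31 + 30 + 31 + 31 + 30 = 274.
Plus 27 days into October → day 301.

301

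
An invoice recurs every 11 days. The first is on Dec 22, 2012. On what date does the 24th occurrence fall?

Sep 1, 2013

The 24th occurrence is 23 intervals after the first: 23 × 11 = 253 days after Dec 22, 2012.
Dec has 31 days — 9 days to the end of Dec leaves 244.
Jan has 31 days (213 left).
Feb has 28 days (185 left).
Mar has 31 days (154 left).
Apr has 30 days (124 left).
May has 31 days (93 left).
Jun has 30 days (63 left).
Jul has 31 days (32 left).
Aug has 31 days (1 left).
1 day into Sep → Sep 1, 2013.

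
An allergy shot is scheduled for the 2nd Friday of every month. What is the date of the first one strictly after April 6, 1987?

April 1987 starts on a Wednesday; its first Friday is the 3rd, so the 2nd Friday is the 10th — April 10, 1987.
April 10, 1987 is after April 6, 1987, so that is the next one.

April 10, 1987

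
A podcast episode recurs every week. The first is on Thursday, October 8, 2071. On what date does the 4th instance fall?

The 4th occurrence is 3 intervals after the first: 3 × 7 = 21 days after October 8, 2071.
21 days later is October 29, 2071.

October 29, 2071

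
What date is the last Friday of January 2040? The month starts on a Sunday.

January 2040 begins on a Sunday, so the first Friday is January 6 (5 days later).
January 2040 has 31 days. Adding weeks: 6, 13, 20, 27 — the last one ≤ 31 is the 27th.

27 January 2040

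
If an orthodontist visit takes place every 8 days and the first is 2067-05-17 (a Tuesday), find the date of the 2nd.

2067-05-25

The 2nd occurrence is 1 interval after the first: 1 × 8 = 8 days after 2067-05-17.
8 days later is 2067-05-25.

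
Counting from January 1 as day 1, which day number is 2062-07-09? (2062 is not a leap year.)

190

Days in months before July: 31 + 28 + 31 + 30 + 31 + 30 = 181.
Plus 9 days into July → day 190.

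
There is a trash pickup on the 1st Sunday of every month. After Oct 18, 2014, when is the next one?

Oct 2014 starts on a Wednesday, so its 1st Sunday is Oct 5, 2014 (4 days in).
That is not after Oct 18, 2014, so look at Nov 2014.
Nov 2014 starts on a Saturday, so its 1st Sunday is Nov 2, 2014 (1 day in).

Nov 2, 2014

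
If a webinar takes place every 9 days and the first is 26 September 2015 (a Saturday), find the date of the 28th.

26 May 2016

The 28th occurrence is 27 intervals after the first: 27 × 9 = 243 days after 26 September 2015.
September has 30 days — 4 days to the end of September leaves 239.
October has 31 days (208 left).
November has 30 days (178 left).
December has 31 days (147 left).
January has 31 days (116 left).
February has 29 days (87 left).
March has 31 days (56 left).
April has 30 days (26 left).
26 days into May → 26 May 2016.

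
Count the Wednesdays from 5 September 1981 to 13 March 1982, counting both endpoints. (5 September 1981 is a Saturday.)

27

5 September 1981 is a Saturday; the first Wednesday on or after it is 9 September 1981 (4 days later).
From 9 September 1981 to 13 March 1982: 21 + 31 + 30 + 31 + 31 + 28 + 13 = 185 days (rest of September, October, November, December, January, February, March).
185 ÷ 7 = 26 full weeks with remainder 3, so 26 more Wednesdays after the first → 27.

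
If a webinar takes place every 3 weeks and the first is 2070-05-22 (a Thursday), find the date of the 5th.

The 5th occurrence is 4 intervals after the first: 4 × 21 = 84 days after 2070-05-22.
May has 31 days — 9 days to the end of May leaves 75.
June has 30 days (45 left).
July has 31 days (14 left).
14 days into August → 2070-08-14.

2070-08-14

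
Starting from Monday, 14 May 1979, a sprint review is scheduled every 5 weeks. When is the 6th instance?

The 6th occurrence is 5 intervals after the first: 5 × 35 = 175 days after 14 May 1979.
May has 31 days — 17 days to the end of May leaves 158.
June has 30 days (128 left).
July has 31 days (97 left).
August has 31 days (66 left).
September has 30 days (36 left).
October has 31 days (5 left).
5 days into November → 5 November 1979.

5 November 1979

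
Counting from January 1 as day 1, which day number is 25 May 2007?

Days in months before May: 31 + 28 + 31 + 30 = 120.
Plus 25 days into May → day 145.

145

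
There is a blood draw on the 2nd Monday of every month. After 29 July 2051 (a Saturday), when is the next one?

July 2051 starts on a Saturday; its first Monday is the 3rd, so the 2nd Monday is the 10th — 10 July 2051.
That is not after 29 July 2051, so look at August 2051.
August 2051 starts on a Tuesday; its first Monday is the 7th, so the 2nd Monday is the 14th — 14 August 2051.

14 August 2051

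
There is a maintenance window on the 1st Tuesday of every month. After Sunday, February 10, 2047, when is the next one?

March 5, 2047

February 2047 starts on a Friday, so its 1st Tuesday is February 5, 2047 (4 days in).
That is not after February 10, 2047, so look at March 2047.
March 2047 starts on a Friday, so its 1st Tuesday is March 5, 2047 (4 days in).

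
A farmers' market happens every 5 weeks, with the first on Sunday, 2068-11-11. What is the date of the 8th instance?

2069-07-14

The 8th occurrence is 7 intervals after the first: 7 × 35 = 245 days after 2068-11-11.
November has 30 days — 19 days to the end of November leaves 226.
December has 31 days (195 left).
January has 31 days (164 left).
February has 28 days (136 left).
March has 31 days (105 left).
April has 30 days (75 left).
May has 31 days (44 left).
June has 30 days (14 left).
14 days into July → 2069-07-14.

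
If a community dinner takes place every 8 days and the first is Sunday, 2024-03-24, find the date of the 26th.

The 26th occurrence is 25 intervals after the first: 25 × 8 = 200 days after 2024-03-24.
March has 31 days — 7 days to the end of March leaves 193.
April has 30 days (163 left).
May has 31 days (132 left).
June has 30 days (102 left).
July has 31 days (71 left).
August has 31 days (40 left).
September has 30 days (10 left).
10 days into October → 2024-10-10.

2024-10-10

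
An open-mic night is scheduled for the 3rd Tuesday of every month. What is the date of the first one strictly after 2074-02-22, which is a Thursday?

2074-03-20

February 2074 starts on a Thursday; its first Tuesday is the 6th, so the 3rd Tuesday is the 20th — 2074-02-20.
That is not after 2074-02-22, so look at March 2074.
March 2074 starts on a Thursday; its first Tuesday is the 6th, so the 3rd Tuesday is the 20th — 2074-03-20.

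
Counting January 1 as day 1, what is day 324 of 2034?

January has 31 days (324 − 31 = 293 remain).
February has 28 days (293 − 28 = 265 remain).
March has 31 days (265 − 31 = 234 remain).
April has 30 days (234 − 30 = 204 remain).
May has 31 days (204 − 31 = 173 remain).
June has 30 days (173 − 30 = 143 remain).
July has 31 days (143 − 31 = 112 remain).
August has 31 days (112 − 31 = 81 remain).
September has 30 days (81 − 30 = 51 remain).
October has 31 days (51 − 31 = 20 remain).
20 into November → November 20.

2034-11-20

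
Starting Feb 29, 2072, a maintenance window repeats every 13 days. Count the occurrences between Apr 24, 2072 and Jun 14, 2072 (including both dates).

Occurrences land 13·i days after Feb 29, 2072 for i = 0, 1, 2, …
Apr 24, 2072 is 55 days after the start; 55 ÷ 13 = 4 remainder 3; since the remainder is 3, round up to i = 5. First occurrence in the window: #6 on May 4, 2072 (5×13 = 65 days in).
Jun 14, 2072 is 106 days after the start; 106 ÷ 13 = 8 remainder 2. Last occurrence in the window: #9 on Jun 12, 2072.
Occurrences #6 through #9: 4 in total.

4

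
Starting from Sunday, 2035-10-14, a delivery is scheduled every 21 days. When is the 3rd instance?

2035-11-25

The 3rd occurrence is 2 intervals after the first: 2 × 21 = 42 days after 2035-10-14.
October has 31 days — 17 days to the end of October leaves 25.
25 days into November → 2035-11-25.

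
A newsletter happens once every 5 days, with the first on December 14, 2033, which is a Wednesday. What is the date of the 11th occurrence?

February 2, 2034

The 11th occurrence is 10 intervals after the first: 10 × 5 = 50 days after December 14, 2033.
December has 31 days — 17 days to the end of December leaves 33.
January has 31 days (2 left).
2 days into February → February 2, 2034.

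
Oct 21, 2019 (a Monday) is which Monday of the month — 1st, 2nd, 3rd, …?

3rd

Day 21 falls in week ⌈21/7⌉ of the month.
Days 1–7 hold the 1st Monday, 8–14 the 2nd, 15–21 the 3rd, 22–28 the 4th, 29–31 the 5th.
21 is in the range for the 3rd.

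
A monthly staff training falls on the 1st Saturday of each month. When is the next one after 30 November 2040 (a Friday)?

1 December 2040

November 2040 starts on a Thursday, so its 1st Saturday is 3 November 2040 (2 days in).
That is not after 30 November 2040, so look at December 2040.
December 2040 starts on a Saturday, so its 1st Saturday is 1 December 2040.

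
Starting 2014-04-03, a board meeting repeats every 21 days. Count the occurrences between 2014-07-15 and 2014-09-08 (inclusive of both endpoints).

3

Occurrences land 21·i days after 2014-04-03 for i = 0, 1, 2, …
2014-07-15 is 103 days after the start; 103 ÷ 21 = 4 remainder 19; since the remainder is 19, round up to i = 5. First occurrence in the window: #6 on 2014-07-17 (5×21 = 105 days in).
2014-09-08 is 158 days after the start; 158 ÷ 21 = 7 remainder 11. Last occurrence in the window: #8 on 2014-08-28.
Occurrences #6 through #8: 3 in total.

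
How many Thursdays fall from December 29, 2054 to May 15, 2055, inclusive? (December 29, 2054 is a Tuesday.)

December 29, 2054 is a Tuesday; the first Thursday on or after it is December 31, 2054 (2 days later).
From December 31, 2054 to May 15, 2055: 0 + 31 + 28 + 31 + 30 + 15 = 135 days (rest of December, January, February, March, April, May).
135 ÷ 7 = 19 full weeks with remainder 2, so 19 more Thursdays after the first → 20.

20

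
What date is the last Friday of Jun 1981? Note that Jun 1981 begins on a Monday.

Jun 1981 begins on a Monday, so the first Friday is Jun 5 (4 days later).
Jun 1981 has 30 days. Adding weeks: 5, 12, 19, 26 — the last one ≤ 30 is the 26th.

Jun 26, 1981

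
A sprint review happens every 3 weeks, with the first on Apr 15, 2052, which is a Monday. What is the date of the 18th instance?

The 18th occurrence is 17 intervals after the first: 17 × 21 = 357 days after Apr 15, 2052.
Apr has 30 days — 15 days to the end of Apr leaves 342.
May has 31 days (311 left).
Jun has 30 days (281 left).
Jul has 31 days (250 left).
Aug has 31 days (219 left).
Sep has 30 days (189 left).
Oct has 31 days (158 left).
Nov has 30 days (128 left).
Dec has 31 days (97 left).
Jan has 31 days (66 left).
Feb has 28 days (38 left).
Mar has 31 days (7 left).
7 days into Apr → Apr 7, 2053.

Apr 7, 2053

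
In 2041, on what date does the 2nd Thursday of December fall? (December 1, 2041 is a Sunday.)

12 December 2041

December 2041 begins on a Sunday, so the first Thursday is December 5 (4 days later).
The 2nd Thursday is 1 weeks later: 5 + 7 = 12.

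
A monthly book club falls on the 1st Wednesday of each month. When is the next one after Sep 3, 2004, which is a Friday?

Sep 2004 starts on a Wednesday, so its 1st Wednesday is Sep 1, 2004.
That is not after Sep 3, 2004, so look at Oct 2004.
Oct 2004 starts on a Friday, so its 1st Wednesday is Oct 6, 2004 (5 days in).

Oct 6, 2004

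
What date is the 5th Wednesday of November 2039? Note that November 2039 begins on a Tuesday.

November 2039 begins on a Tuesday, so the first Wednesday is November 2 (1 day later).
The 5th Wednesday is 4 weeks later: 2 + 28 = 30.

November 30, 2039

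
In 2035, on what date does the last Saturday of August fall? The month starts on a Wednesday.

August 25, 2035

August 2035 begins on a Wednesday, so the first Saturday is August 4 (3 days later).
August 2035 has 31 days. Adding weeks: 4, 11, 18, 25 — the last one ≤ 31 is the 25th.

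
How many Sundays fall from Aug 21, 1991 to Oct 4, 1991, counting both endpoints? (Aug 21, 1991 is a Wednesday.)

Aug 21, 1991 is a Wednesday; the first Sunday on or after it is Aug 25, 1991 (4 days later).
From Aug 25, 1991 to Oct 4, 1991: 6 + 30 + 4 = 40 days (rest of Aug, Sep, Oct).
40 ÷ 7 = 5 full weeks with remainder 5, so 5 more Sundays after the first → 6.

6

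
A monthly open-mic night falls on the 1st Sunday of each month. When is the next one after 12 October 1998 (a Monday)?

1 November 1998

October 1998 starts on a Thursday, so its 1st Sunday is 4 October 1998 (3 days in).
That is not after 12 October 1998, so look at November 1998.
November 1998 starts on a Sunday, so its 1st Sunday is 1 November 1998.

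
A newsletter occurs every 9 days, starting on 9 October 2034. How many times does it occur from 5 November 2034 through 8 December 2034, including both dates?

Occurrences land 9·i days after 9 October 2034 for i = 0, 1, 2, …
5 November 2034 is 27 days after the start; 27 ÷ 9 = 3 remainder 0. First occurrence in the window: #4 on 5 November 2034 (3×9 = 27 days in).
8 December 2034 is 60 days after the start; 60 ÷ 9 = 6 remainder 6. Last occurrence in the window: #7 on 2 December 2034.
Occurrences #4 through #7: 4 in total.

4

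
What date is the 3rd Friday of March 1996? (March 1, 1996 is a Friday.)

15 March 1996

March 1996 begins on a Friday, so the first Friday is March 1.
The 3rd Friday is 2 weeks later: 1 + 14 = 15.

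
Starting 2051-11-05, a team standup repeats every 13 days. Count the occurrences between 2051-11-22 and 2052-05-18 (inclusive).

14

Occurrences land 13·i days after 2051-11-05 for i = 0, 1, 2, …
2051-11-22 is 17 days after the start; 17 ÷ 13 = 1 remainder 4; since the remainder is 4, round up to i = 2. First occurrence in the window: #3 on 2051-12-01 (2×13 = 26 days in).
2052-05-18 is 195 days after the start; 195 ÷ 13 = 15 remainder 0. Last occurrence in the window: #16 on 2052-05-18.
Occurrences #3 through #16: 14 in total.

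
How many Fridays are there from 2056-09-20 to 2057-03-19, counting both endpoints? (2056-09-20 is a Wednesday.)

26

2056-09-20 is a Wednesday; the first Friday on or after it is 2056-09-22 (2 days later).
From 2056-09-22 to 2057-03-19: 8 + 31 + 30 + 31 + 31 + 28 + 19 = 178 days (rest of September, October, November, December, January, February, March).
178 ÷ 7 = 25 full weeks with remainder 3, so 25 more Fridays after the first → 26.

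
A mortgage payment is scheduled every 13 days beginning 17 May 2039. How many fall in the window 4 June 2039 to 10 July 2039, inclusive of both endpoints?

3

Occurrences land 13·i days after 17 May 2039 for i = 0, 1, 2, …
4 June 2039 is 18 days after the start; 18 ÷ 13 = 1 remainder 5; since the remainder is 5, round up to i = 2. First occurrence in the window: #3 on 12 June 2039 (2×13 = 26 days in).
10 July 2039 is 54 days after the start; 54 ÷ 13 = 4 remainder 2. Last occurrence in the window: #5 on 8 July 2039.
Occurrences #3 through #5: 3 in total.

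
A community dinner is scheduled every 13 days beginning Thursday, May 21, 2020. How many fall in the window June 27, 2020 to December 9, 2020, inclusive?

13

Occurrences land 13·i days after May 21, 2020 for i = 0, 1, 2, …
June 27, 2020 is 37 days after the start; 37 ÷ 13 = 2 remainder 11; since the remainder is 11, round up to i = 3. First occurrence in the window: #4 on June 29, 2020 (3×13 = 39 days in).
December 9, 2020 is 202 days after the start; 202 ÷ 13 = 15 remainder 7. Last occurrence in the window: #16 on December 2, 2020.
Occurrences #4 through #16: 13 in total.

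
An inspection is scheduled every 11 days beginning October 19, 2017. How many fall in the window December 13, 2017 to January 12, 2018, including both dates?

Occurrences land 11·i days after October 19, 2017 for i = 0, 1, 2, …
December 13, 2017 is 55 days after the start; 55 ÷ 11 = 5 remainder 0. First occurrence in the window: #6 on December 13, 2017 (5×11 = 55 days in).
January 12, 2018 is 85 days after the start; 85 ÷ 11 = 7 remainder 8. Last occurrence in the window: #8 on January 4, 2018.
Occurrences #6 through #8: 3 in total.

3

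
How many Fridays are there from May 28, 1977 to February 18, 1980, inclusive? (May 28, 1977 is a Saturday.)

May 28, 1977 is a Saturday; the first Friday on or after it is June 3, 1977 (6 days later).
From June 3, 1977 to February 18, 1980: 211 + 365 + 365 + 49 = 990 days (rest of 1977, 1978, 1979, to February 18, 1980 in 1980).
990 ÷ 7 = 141 full weeks with remainder 3, so 141 more Fridays after the first → 142.

142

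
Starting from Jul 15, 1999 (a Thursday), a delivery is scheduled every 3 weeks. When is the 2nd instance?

Aug 5, 1999

The 2nd occurrence is 1 interval after the first: 1 × 21 = 21 days after Jul 15, 1999.
Jul has 31 days — 16 days to the end of Jul leaves 5.
5 days into Aug → Aug 5, 1999.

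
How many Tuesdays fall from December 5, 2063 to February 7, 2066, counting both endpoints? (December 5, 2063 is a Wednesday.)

113

December 5, 2063 is a Wednesday; the first Tuesday on or after it is December 11, 2063 (6 days later).
From December 11, 2063 to February 7, 2066: 20 + 366 + 365 + 38 = 789 days (rest of 2063, 2064, 2065, to February 7, 2066 in 2066).
789 ÷ 7 = 112 full weeks with remainder 5, so 112 more Tuesdays after the first → 113.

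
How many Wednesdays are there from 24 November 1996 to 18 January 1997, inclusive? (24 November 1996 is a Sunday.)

8

24 November 1996 is a Sunday; the first Wednesday on or after it is 27 November 1996 (3 days later).
From 27 November 1996 to 18 January 1997: 3 + 31 + 18 = 52 days (rest of November, December, January).
52 ÷ 7 = 7 full weeks with remainder 3, so 7 more Wednesdays after the first → 8.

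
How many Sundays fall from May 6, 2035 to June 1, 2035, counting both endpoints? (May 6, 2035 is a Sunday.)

4

May 6, 2035 is a Sunday; the first Sunday on or after it is May 6, 2035.
From May 6, 2035 to June 1, 2035: 25 + 1 = 26 days (rest of May, June).
26 ÷ 7 = 3 full weeks with remainder 5, so 3 more Sundays after the first → 4.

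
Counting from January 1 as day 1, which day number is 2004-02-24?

Days in months before February: 31 = 31.
Plus 24 days into February → day 55.

55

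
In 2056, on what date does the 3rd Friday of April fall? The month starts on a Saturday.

April 21, 2056

April 2056 begins on a Saturday, so the first Friday is April 7 (6 days later).
The 3rd Friday is 2 weeks later: 7 + 14 = 21.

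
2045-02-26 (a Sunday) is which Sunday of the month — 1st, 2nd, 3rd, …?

Day 26 falls in week ⌈26/7⌉ of the month.
Days 1–7 hold the 1st Sunday, 8–14 the 2nd, 15–21 the 3rd, 22–28 the 4th, 29–31 the 5th.
26 is in the range for the 4th.

4th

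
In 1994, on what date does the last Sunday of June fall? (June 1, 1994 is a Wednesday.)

June 1994 begins on a Wednesday, so the first Sunday is June 5 (4 days later).
June 1994 has 30 days. Adding weeks: 5, 12, 19, 26 — the last one ≤ 30 is the 26th.

June 26, 1994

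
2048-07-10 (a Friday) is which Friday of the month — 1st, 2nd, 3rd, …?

2nd

Day 10 falls in week ⌈10/7⌉ of the month.
Days 1–7 hold the 1st Friday, 8–14 the 2nd, 15–21 the 3rd, 22–28 the 4th, 29–31 the 5th.
10 is in the range for the 2nd.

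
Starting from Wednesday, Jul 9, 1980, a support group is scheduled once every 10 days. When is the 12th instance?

The 12th occurrence is 11 intervals after the first: 11 × 10 = 110 days after Jul 9, 1980.
Jul has 31 days — 22 days to the end of Jul leaves 88.
Aug has 31 days (57 left).
Sep has 30 days (27 left).
27 days into Oct → Oct 27, 1980.

Oct 27, 1980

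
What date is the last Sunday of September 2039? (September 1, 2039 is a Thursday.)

2039-09-25

September 2039 begins on a Thursday, so the first Sunday is September 4 (3 days later).
September 2039 has 30 days. Adding weeks: 4, 11, 18, 25 — the last one ≤ 30 is the 25th.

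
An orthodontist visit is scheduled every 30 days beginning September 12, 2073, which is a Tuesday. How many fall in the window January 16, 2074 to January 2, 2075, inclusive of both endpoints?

Occurrences land 30·i days after September 12, 2073 for i = 0, 1, 2, …
January 16, 2074 is 126 days after the start; 126 ÷ 30 = 4 remainder 6; since the remainder is 6, round up to i = 5. First occurrence in the window: #6 on February 9, 2074 (5×30 = 150 days in).
January 2, 2075 is 477 days after the start; 477 ÷ 30 = 15 remainder 27. Last occurrence in the window: #16 on December 6, 2074.
Occurrences #6 through #16: 11 in total.

11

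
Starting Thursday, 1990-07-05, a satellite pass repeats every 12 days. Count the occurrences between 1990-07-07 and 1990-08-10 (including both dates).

3

Occurrences land 12·i days after 1990-07-05 for i = 0, 1, 2, …
1990-07-07 is 2 days after the start; 2 ÷ 12 = 0 remainder 2; since the remainder is 2, round up to i = 1. First occurrence in the window: #2 on 1990-07-17 (1×12 = 12 days in).
1990-08-10 is 36 days after the start; 36 ÷ 12 = 3 remainder 0. Last occurrence in the window: #4 on 1990-08-10.
Occurrences #2 through #4: 3 in total.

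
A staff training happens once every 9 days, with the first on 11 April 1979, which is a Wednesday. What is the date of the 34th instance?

2 February 1980

The 34th occurrence is 33 intervals after the first: 33 × 9 = 297 days after 11 April 1979.
April has 30 days — 19 days to the end of April leaves 278.
May has 31 days (247 left).
June has 30 days (217 left).
July has 31 days (186 left).
August has 31 days (155 left).
September has 30 days (125 left).
October has 31 days (94 left).
November has 30 days (64 left).
December has 31 days (33 left).
January has 31 days (2 left).
2 days into February → 2 February 1980.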